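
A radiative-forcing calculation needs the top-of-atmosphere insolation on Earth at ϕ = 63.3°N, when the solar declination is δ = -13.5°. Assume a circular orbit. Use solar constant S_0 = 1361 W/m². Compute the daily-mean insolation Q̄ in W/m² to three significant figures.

Q̄ ≈ 69.4 W/m²

cos h₀ = −tan(+63.3°) tan(-13.500°) = 0.4773, h₀ = 1.0732 rad.
Bracket: h₀ sin ϕ sin δ + cos ϕ cos δ sin h₀ = 1.0732×0.89337×-0.23345 + 0.44932×0.97237×0.87872 = -0.223824 + 0.383917 = 0.160093.
Q̄ = (S_0/π) × [bracket] = (1361/π) × 0.160093 = 69.36 W/m².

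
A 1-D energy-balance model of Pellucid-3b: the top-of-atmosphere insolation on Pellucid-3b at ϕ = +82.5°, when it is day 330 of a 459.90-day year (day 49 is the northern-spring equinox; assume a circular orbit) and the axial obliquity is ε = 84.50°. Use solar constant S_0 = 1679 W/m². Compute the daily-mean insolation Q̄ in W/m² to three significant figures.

Q̄ ≈ 0.00 W/m²

Solar longitude: L_s = 360° × (330 − 49)/459.90 = 219.961°.
sin δ = sin 84.50° × sin 219.961° = -0.63931, so δ = -39.740°.
cos h₀ = −tan(+82.5°) tan(-39.740°) = 6.3151 ≥ 1 ⇒ polar night, h₀ = 0 and Q̄ = 0.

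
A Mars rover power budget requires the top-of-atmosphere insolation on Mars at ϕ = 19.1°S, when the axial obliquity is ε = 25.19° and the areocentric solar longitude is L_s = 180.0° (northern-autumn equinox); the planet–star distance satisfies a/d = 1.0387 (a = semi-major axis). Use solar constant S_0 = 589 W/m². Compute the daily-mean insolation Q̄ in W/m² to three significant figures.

sin δ = sin 25.19° × sin 180.0° = 0.00000, so δ = +0.000°.
cos h₀ = −tan(-19.1°) tan(+0.000°) = 0.0000, h₀ = 1.5708 rad.
Bracket: h₀ sin ϕ sin δ + cos ϕ cos δ sin h₀ = 1.5708×-0.32722×0.00000 + 0.94495×1.00000×1.00000 = -0.000000 + 0.944950 = 0.944950.
Inverse-square distance factor (a/d)² = 1.0387² = 1.078898.
Q̄ = (S_0/π) × 1.078898 × [bracket] = (589/π) × 1.078898 × 0.944950 = 191.1 W/m².

Q̄ ≈ 191 W/m²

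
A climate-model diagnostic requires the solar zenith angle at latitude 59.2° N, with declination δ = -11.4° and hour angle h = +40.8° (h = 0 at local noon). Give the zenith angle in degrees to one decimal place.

θ_z = 77.9°

cos θ_z = sin φ sin δ + cos φ cos δ cos h = -0.169780 + 0.379967 = 0.210187.
θ_z = arccos(0.210187) = 77.9°.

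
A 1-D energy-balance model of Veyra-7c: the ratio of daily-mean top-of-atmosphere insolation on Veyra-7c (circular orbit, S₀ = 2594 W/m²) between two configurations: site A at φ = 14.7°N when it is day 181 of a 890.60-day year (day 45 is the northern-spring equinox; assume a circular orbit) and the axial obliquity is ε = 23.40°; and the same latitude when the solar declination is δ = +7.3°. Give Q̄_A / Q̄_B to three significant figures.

— Configuration A (φ=+14.7°):
Solar longitude: λ_s = 360° × (181 − 45)/890.60 = 54.974°.
sin δ = sin 23.40° × sin 54.974° = 0.32522, so δ = +18.979°.
cos H₀ = −tan(+14.7°) tan(+18.979°) = -0.0902, H₀ = 1.6611 rad.
Bracket: H₀ sin φ sin δ + cos φ cos δ sin H₀ = 1.6611×0.25376×0.32522 + 0.96727×0.94564×0.99592 = 0.137087 + 0.910957 = 1.048044.
Q̄ = (S₀/π) × [bracket] = (2594/π) × 1.048044 = 865.37 W/m².
— Configuration B (φ=+14.7°):
cos H₀ = −tan(+14.7°) tan(+7.300°) = -0.0336, H₀ = 1.6044 rad.
Bracket: H₀ sin φ sin δ + cos φ cos δ sin H₀ = 1.6044×0.25376×0.12706 + 0.96727×0.99189×0.99944 = 0.051730 + 0.958888 = 1.010618.
Q̄ = (S₀/π) × [bracket] = (2594/π) × 1.010618 = 834.46 W/m².
Ratio Q̄_A / Q̄_B = 865.37 / 834.46 = 1.037.

Q̄_A / Q̄_B ≈ 1.04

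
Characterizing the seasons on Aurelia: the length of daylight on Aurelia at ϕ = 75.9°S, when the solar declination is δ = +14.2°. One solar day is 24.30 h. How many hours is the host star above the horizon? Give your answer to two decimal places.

0.00 h

cos h₀ = −tan ϕ · tan δ = 1.0074 ≥ 1, so the host star never rises (polar night) and h₀ = 0.
Daylight = 2h₀/(2π) × 24.30 h = (0.0000/π) × 24.30 = 0.00 h.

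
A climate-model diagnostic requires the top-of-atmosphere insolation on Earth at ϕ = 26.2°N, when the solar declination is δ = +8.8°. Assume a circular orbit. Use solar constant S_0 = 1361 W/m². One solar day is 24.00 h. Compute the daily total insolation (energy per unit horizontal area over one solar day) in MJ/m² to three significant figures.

37.3 MJ/m²

cos h₀ = −tan(+26.2°) tan(+8.800°) = -0.0762, h₀ = 1.6470 rad.
Bracket: h₀ sin ϕ sin δ + cos ϕ cos δ sin h₀ = 1.6470×0.44151×0.15299 + 0.89726×0.98823×0.99709 = 0.111249 + 0.884119 = 0.995368.
Q̄ = (S_0/π) × [bracket] = (1361/π) × 0.995368 = 431.21 W/m².
Daily total = Q̄ × 24.00 h × 3600 s/h = 431.21 × 24.00 × 3600 / 10⁶ = 37.26 MJ/m².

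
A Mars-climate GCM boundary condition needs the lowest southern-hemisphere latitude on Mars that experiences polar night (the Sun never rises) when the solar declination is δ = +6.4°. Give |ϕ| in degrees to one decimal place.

|ϕ| = 83.6°

Polar night requires cos h₀ = −tan ϕ tan δ ≥ 1, i.e. tan ϕ tan δ ≤ −1.
The boundary is |tan ϕ| · |tan δ| = 1, so |ϕ| = 90° − |δ| = 90° − 6.4° = 83.6° in the southern hemisphere.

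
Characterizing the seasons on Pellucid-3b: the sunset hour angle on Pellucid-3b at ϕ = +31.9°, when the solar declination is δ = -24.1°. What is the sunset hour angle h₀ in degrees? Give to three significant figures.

cos h₀ = −tan ϕ · tan δ = −tan(+31.9°) × tan(-24.100°) = 0.2784, so h₀ = 1.2886 rad = 73.83°.

h₀ = 73.8°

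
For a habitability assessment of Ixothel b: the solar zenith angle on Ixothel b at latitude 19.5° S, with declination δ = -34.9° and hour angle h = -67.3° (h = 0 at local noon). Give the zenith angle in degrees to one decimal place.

cos θ_z = sin φ sin δ + cos φ cos δ cos h = 0.190986 + 0.298348 = 0.489334.
θ_z = arccos(0.489334) = 60.7°.

θ_z = 60.7°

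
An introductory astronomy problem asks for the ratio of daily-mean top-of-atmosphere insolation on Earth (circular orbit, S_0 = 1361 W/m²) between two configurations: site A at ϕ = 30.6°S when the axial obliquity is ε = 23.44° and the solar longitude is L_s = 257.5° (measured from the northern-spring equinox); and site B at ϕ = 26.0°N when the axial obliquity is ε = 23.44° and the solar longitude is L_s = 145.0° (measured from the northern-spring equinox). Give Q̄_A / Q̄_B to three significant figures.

Q̄_A / Q̄_B ≈ 1.09

— Configuration A (ϕ=-30.6°):
Solar declination: sin δ = sin ε · sin L_s = sin 23.44° × sin 257.5° = -0.38836, so δ = -22.852°.
cos h₀ = −tan(-30.6°) tan(-22.852°) = -0.2492, h₀ = 1.8227 rad.
Bracket: h₀ sin ϕ sin δ + cos ϕ cos δ sin h₀ = 1.8227×-0.50904×-0.38836 + 0.86074×0.92151×0.96844 = 0.360331 + 0.768148 = 1.128479.
Q̄ = (S_0/π) × [bracket] = (1361/π) × 1.128479 = 488.88 W/m².
— Configuration B (ϕ=+26.0°):
Solar declination: sin δ = sin ε · sin L_s = sin 23.44° × sin 145.0° = 0.22816, so δ = +13.189°.
cos h₀ = −tan(+26.0°) tan(+13.189°) = -0.1143, h₀ = 1.6853 rad.
Bracket: h₀ sin ϕ sin δ + cos ϕ cos δ sin h₀ = 1.6853×0.43837×0.22816 + 0.89879×0.97362×0.99345 = 0.168561 + 0.869348 = 1.037909.
Q̄ = (S_0/π) × [bracket] = (1361/π) × 1.037909 = 449.64 W/m².
Ratio Q̄_A / Q̄_B = 488.88 / 449.64 = 1.087.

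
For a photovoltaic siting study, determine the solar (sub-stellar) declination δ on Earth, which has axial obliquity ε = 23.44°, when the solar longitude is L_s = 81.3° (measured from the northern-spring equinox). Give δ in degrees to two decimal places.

sin δ = sin ε · sin L_s = sin 23.44° × sin 81.3° = 0.393212.
δ = arcsin(0.393212) = +23.15°.

δ = +23.15°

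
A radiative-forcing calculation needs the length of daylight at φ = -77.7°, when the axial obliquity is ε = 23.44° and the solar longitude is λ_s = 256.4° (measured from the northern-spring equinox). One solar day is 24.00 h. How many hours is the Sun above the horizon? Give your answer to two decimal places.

24.00 h

Solar declination: sin δ = sin ε · sin λ_s = sin 23.44° × sin 256.4° = -0.38663, so δ = -22.745°.
Sunrise equation: cos H₀ = −tan φ · tan δ = -1.9228 ≤ −1, so the Sun never sets (polar day) and H₀ = π.
Daylight = 2H₀/(2π) × 24.00 h = (3.1416/π) × 24.00 = 24.00 h.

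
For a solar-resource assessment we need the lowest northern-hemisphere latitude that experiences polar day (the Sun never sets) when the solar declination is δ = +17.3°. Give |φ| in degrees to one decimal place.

Polar day requires cos H₀ = −tan φ tan δ ≤ −1, i.e. tan φ tan δ ≥ 1.
The boundary is |tan φ| · |tan δ| = 1, so |φ| = 90° − |δ| = 90° − 17.3° = 72.7° in the northern hemisphere.

|φ| = 72.7°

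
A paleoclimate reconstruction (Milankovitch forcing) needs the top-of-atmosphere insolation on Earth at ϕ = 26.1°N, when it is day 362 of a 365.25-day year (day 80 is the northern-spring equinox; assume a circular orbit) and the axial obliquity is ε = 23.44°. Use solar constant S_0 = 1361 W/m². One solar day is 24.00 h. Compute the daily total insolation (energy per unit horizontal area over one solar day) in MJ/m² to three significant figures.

Solar longitude: L_s = 360° × (362 − 80)/365.25 = 277.947°.
sin δ = sin 23.44° × sin 277.947° = -0.39397, so δ = -23.202°.
cos h₀ = −tan(+26.1°) tan(-23.202°) = 0.2100, h₀ = 1.3592 rad.
Bracket: h₀ sin ϕ sin δ + cos ϕ cos δ sin h₀ = 1.3592×0.43994×-0.39397 + 0.89803×0.91912×0.97770 = -0.235581 + 0.806991 = 0.571410.
Q̄ = (S_0/π) × [bracket] = (1361/π) × 0.571410 = 247.55 W/m².
Daily total = Q̄ × 24.00 h × 3600 s/h = 247.55 × 24.00 × 3600 / 10⁶ = 21.39 MJ/m².

21.4 MJ/m²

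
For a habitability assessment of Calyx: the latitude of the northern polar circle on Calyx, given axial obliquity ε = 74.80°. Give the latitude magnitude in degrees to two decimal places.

The polar circle is the lowest latitude that experiences at least one full rotation of continuous daylight at the northern-summer solstice; it lies at |φ| = 90° − ε = 90° − 74.80° = 15.20°.

15.20°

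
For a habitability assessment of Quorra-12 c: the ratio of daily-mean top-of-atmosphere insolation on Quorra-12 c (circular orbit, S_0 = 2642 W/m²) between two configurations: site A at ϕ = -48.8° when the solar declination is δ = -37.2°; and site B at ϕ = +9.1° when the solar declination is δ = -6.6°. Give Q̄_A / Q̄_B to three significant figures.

— Configuration A (ϕ=-48.8°):
cos h₀ = −tan(-48.8°) tan(-37.200°) = -0.8670, h₀ = 2.6200 rad.
Bracket: h₀ sin ϕ sin δ + cos ϕ cos δ sin h₀ = 2.6200×-0.75241×-0.60460 + 0.65869×0.79653×0.49823 = 1.191857 + 0.261405 = 1.453262.
Q̄ = (S_0/π) × [bracket] = (2642/π) × 1.453262 = 1222.2 W/m².
— Configuration B (ϕ=+9.1°):
cos h₀ = −tan(+9.1°) tan(-6.600°) = 0.0185, h₀ = 1.5523 rad.
Bracket: h₀ sin ϕ sin δ + cos ϕ cos δ sin h₀ = 1.5523×0.15816×-0.11494 + 0.98741×0.99337×0.99983 = -0.028219 + 0.980697 = 0.952478.
Q̄ = (S_0/π) × [bracket] = (2642/π) × 0.952478 = 801.01 W/m².
Ratio Q̄_A / Q̄_B = 1222.2 / 801.01 = 1.526.

Q̄_A / Q̄_B ≈ 1.53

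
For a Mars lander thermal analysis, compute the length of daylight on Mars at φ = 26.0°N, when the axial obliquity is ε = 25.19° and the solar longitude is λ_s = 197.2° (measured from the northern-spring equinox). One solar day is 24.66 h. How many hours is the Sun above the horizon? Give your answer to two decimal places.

Solar declination: sin δ = sin ε · sin λ_s = sin 25.19° × sin 197.2° = -0.12586, so δ = -7.230°.
cos H₀ = −tan φ · tan δ = −tan(+26.0°) × tan(-7.230°) = 0.0619, so H₀ = 1.5089 rad = 86.45°.
Daylight = 2H₀/(2π) × 24.66 h = (1.5089/π) × 24.66 = 11.84 h.

11.84 h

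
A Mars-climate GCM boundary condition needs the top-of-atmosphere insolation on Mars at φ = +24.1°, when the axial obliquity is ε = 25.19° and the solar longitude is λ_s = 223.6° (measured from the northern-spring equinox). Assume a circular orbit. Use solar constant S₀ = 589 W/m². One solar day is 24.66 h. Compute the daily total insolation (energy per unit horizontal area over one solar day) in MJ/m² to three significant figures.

Solar declination: sin δ = sin ε · sin λ_s = sin 25.19° × sin 223.6° = -0.29352, so δ = -17.069°.
cos H₀ = −tan(+24.1°) tan(-17.069°) = 0.1373, H₀ = 1.4330 rad.
Bracket: H₀ sin φ sin δ + cos φ cos δ sin H₀ = 1.4330×0.40833×-0.29352 + 0.91283×0.95595×0.99052 = -0.171749 + 0.864347 = 0.692598.
Q̄ = (S₀/π) × [bracket] = (589/π) × 0.692598 = 129.85 W/m².
Daily total = Q̄ × 24.66 h × 3600 s/h = 129.85 × 24.66 × 3600 / 10⁶ = 11.53 MJ/m².

11.5 MJ/m²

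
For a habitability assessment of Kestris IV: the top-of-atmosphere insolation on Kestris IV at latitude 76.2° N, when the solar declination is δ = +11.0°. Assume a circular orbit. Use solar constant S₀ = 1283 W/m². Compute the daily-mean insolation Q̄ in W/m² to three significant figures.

Q̄ ≈ 246 W/m²

cos H₀ = −tan(+76.2°) tan(+11.000°) = -0.7914, H₀ = 2.4839 rad.
Bracket: H₀ sin φ sin δ + cos φ cos δ sin H₀ = 2.4839×0.97113×0.19081 + 0.23853×0.98163×0.61133 = 0.460270 + 0.143142 = 0.603412.
Q̄ = (S₀/π) × [bracket] = (1283/π) × 0.603412 = 246.4 W/m².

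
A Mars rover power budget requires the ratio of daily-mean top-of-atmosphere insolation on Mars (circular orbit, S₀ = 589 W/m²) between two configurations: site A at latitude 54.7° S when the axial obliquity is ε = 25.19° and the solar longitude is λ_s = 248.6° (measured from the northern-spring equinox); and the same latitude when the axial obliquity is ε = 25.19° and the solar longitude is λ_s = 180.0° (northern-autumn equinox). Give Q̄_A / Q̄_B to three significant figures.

— Configuration A (φ=-54.7°):
Solar declination: sin δ = sin ε · sin λ_s = sin 25.19° × sin 248.6° = -0.39628, so δ = -23.346°.
cos H₀ = −tan(-54.7°) tan(-23.346°) = -0.6096, H₀ = 2.2263 rad.
Bracket: H₀ sin φ sin δ + cos φ cos δ sin H₀ = 2.2263×-0.81614×-0.39628 + 0.57786×0.91813×0.79272 = 0.720030 + 0.420578 = 1.140608.
Q̄ = (S₀/π) × [bracket] = (589/π) × 1.140608 = 213.85 W/m².
— Configuration B (φ=-54.7°):
Solar declination: sin δ = sin ε · sin λ_s = sin 25.19° × sin 180.0° = 0.00000, so δ = +0.000°.
cos H₀ = −tan(-54.7°) tan(+0.000°) = 0.0000, H₀ = 1.5708 rad.
Bracket: H₀ sin φ sin δ + cos φ cos δ sin H₀ = 1.5708×-0.81614×0.00000 + 0.57786×1.00000×1.00000 = -0.000000 + 0.577860 = 0.577860.
Q̄ = (S₀/π) × [bracket] = (589/π) × 0.577860 = 108.34 W/m².
Ratio Q̄_A / Q̄_B = 213.85 / 108.34 = 1.974.

Q̄_A / Q̄_B ≈ 1.97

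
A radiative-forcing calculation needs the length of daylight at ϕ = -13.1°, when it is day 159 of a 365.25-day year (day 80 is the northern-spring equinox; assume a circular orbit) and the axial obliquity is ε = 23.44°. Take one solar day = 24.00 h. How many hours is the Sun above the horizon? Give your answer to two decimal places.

Solar longitude: L_s = 360° × (159 − 80)/365.25 = 77.864°.
sin δ = sin 23.44° × sin 77.864° = 0.38890, so δ = +22.886°.
cos h₀ = −tan ϕ · tan δ = −tan(-13.1°) × tan(+22.886°) = 0.0982, so h₀ = 1.4724 rad = 84.36°.
Daylight = 2h₀/(2π) × 24.00 h = (1.4724/π) × 24.00 = 11.25 h.

11.25 h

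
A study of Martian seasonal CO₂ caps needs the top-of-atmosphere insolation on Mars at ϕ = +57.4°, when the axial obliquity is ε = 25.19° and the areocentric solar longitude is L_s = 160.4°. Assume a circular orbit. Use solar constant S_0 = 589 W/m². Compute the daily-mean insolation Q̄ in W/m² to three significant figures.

sin δ = sin 25.19° × sin 160.4° = 0.14278, so δ = +8.208°.
cos h₀ = −tan(+57.4°) tan(+8.208°) = -0.2256, h₀ = 1.7983 rad.
Bracket: h₀ sin ϕ sin δ + cos ϕ cos δ sin h₀ = 1.7983×0.84245×0.14278 + 0.53877×0.98976×0.97423 = 0.216309 + 0.519511 = 0.735820.
Q̄ = (S_0/π) × [bracket] = (589/π) × 0.735820 = 138.0 W/m².

Q̄ ≈ 138 W/m²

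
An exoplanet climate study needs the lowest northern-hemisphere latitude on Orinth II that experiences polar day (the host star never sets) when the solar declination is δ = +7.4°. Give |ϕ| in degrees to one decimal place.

Polar day requires cos h₀ = −tan ϕ tan δ ≤ −1, i.e. tan ϕ tan δ ≥ 1.
The boundary is |tan ϕ| · |tan δ| = 1, so |ϕ| = 90° − |δ| = 90° − 7.4° = 82.6° in the northern hemisphere.

|ϕ| = 82.6°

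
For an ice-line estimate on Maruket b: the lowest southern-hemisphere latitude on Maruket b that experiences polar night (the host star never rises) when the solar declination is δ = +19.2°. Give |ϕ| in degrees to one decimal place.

Polar night requires cos h₀ = −tan ϕ tan δ ≥ 1, i.e. tan ϕ tan δ ≤ −1.
The boundary is |tan ϕ| · |tan δ| = 1, so |ϕ| = 90° − |δ| = 90° − 19.2° = 70.8° in the southern hemisphere.

|ϕ| = 70.8°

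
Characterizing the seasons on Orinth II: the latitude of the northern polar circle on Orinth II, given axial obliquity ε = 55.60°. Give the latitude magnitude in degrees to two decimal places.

34.40°

The polar circle is the lowest latitude that experiences at least one full rotation of continuous daylight at the northern-summer solstice; it lies at |ϕ| = 90° − ε = 90° − 55.60° = 34.40°.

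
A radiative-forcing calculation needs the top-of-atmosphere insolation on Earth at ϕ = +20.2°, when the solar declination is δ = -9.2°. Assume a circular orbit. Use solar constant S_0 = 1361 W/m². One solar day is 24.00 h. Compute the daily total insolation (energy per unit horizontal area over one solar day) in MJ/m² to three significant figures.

31.5 MJ/m²

cos h₀ = −tan(+20.2°) tan(-9.200°) = 0.0596, h₀ = 1.5112 rad.
Bracket: h₀ sin ϕ sin δ + cos ϕ cos δ sin h₀ = 1.5112×0.34530×-0.15988 + 0.93849×0.98714×0.99822 = -0.083428 + 0.924772 = 0.841344.
Q̄ = (S_0/π) × [bracket] = (1361/π) × 0.841344 = 364.49 W/m².
Daily total = Q̄ × 24.00 h × 3600 s/h = 364.49 × 24.00 × 3600 / 10⁶ = 31.49 MJ/m².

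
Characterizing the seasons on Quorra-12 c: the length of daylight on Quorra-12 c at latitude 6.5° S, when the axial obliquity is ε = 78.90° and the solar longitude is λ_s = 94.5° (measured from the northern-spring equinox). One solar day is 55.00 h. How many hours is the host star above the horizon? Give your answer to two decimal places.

Solar declination: sin δ = sin ε · sin λ_s = sin 78.90° × sin 94.5° = 0.97827, so δ = +78.033°.
cos H₀ = −tan φ · tan δ = −tan(-6.5°) × tan(+78.033°) = 0.5376, so H₀ = 1.0033 rad = 57.48°.
Daylight = 2H₀/(2π) × 55.00 h = (1.0033/π) × 55.00 = 17.56 h.

17.56 h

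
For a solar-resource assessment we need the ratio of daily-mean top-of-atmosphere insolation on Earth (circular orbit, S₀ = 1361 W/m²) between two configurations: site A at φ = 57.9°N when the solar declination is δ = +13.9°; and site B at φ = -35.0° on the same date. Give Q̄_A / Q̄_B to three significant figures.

— Configuration A (φ=+57.9°):
cos H₀ = −tan(+57.9°) tan(+13.900°) = -0.3945, H₀ = 1.9763 rad.
Bracket: H₀ sin φ sin δ + cos φ cos δ sin H₀ = 1.9763×0.84712×0.24023 + 0.53140×0.97072×0.91889 = 0.402184 + 0.474001 = 0.876185.
Q̄ = (S₀/π) × [bracket] = (1361/π) × 0.876185 = 379.58 W/m².
— Configuration B (φ=-35.0°):
cos H₀ = −tan(-35.0°) tan(+13.900°) = 0.1733, H₀ = 1.3966 rad.
Bracket: H₀ sin φ sin δ + cos φ cos δ sin H₀ = 1.3966×-0.57358×0.24023 + 0.81915×0.97072×0.98487 = -0.192439 + 0.783134 = 0.590695.
Q̄ = (S₀/π) × [bracket] = (1361/π) × 0.590695 = 255.90 W/m².
Ratio Q̄_A / Q̄_B = 379.58 / 255.90 = 1.483.

Q̄_A / Q̄_B ≈ 1.48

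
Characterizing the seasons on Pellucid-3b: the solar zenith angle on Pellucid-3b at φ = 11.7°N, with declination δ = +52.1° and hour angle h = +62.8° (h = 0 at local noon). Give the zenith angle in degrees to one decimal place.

cos θ_z = sin φ sin δ + cos φ cos δ cos h = 0.160016 + 0.274954 = 0.434970.
θ_z = arccos(0.434970) = 64.2°.

θ_z = 64.2°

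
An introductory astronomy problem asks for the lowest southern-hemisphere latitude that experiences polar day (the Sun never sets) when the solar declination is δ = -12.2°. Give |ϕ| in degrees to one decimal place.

Polar day requires cos h₀ = −tan ϕ tan δ ≤ −1, i.e. tan ϕ tan δ ≥ 1.
The boundary is |tan ϕ| · |tan δ| = 1, so |ϕ| = 90° − |δ| = 90° − 12.2° = 77.8° in the southern hemisphere.

|ϕ| = 77.8°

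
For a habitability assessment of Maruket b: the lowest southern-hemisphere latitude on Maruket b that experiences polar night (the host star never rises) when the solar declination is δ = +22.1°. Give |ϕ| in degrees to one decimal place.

|ϕ| = 67.9°

Polar night requires cos h₀ = −tan ϕ tan δ ≥ 1, i.e. tan ϕ tan δ ≤ −1.
The boundary is |tan ϕ| · |tan δ| = 1, so |ϕ| = 90° − |δ| = 90° − 22.1° = 67.9° in the southern hemisphere.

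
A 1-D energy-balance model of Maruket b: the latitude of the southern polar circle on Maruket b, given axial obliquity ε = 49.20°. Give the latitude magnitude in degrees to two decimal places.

40.80°

The polar circle is the lowest latitude that experiences at least one full rotation of continuous darkness at the northern-summer solstice; it lies at |φ| = 90° − ε = 90° − 49.20° = 40.80°.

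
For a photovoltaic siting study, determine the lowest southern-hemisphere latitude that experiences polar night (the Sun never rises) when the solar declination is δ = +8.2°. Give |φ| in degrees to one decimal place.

Polar night requires cos H₀ = −tan φ tan δ ≥ 1, i.e. tan φ tan δ ≤ −1.
The boundary is |tan φ| · |tan δ| = 1, so |φ| = 90° − |δ| = 90° − 8.2° = 81.8° in the southern hemisphere.

|φ| = 81.8°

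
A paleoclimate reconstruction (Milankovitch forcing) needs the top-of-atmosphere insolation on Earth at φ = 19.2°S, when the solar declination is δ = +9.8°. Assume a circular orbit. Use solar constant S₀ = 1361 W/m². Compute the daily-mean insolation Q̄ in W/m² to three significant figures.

Q̄ ≈ 366 W/m²

cos H₀ = −tan(-19.2°) tan(+9.800°) = 0.0602, H₀ = 1.5106 rad.
Bracket: H₀ sin φ sin δ + cos φ cos δ sin H₀ = 1.5106×-0.32887×0.17021 + 0.94438×0.98541×0.99819 = -0.084559 + 0.928917 = 0.844358.
Q̄ = (S₀/π) × [bracket] = (1361/π) × 0.844358 = 365.8 W/m².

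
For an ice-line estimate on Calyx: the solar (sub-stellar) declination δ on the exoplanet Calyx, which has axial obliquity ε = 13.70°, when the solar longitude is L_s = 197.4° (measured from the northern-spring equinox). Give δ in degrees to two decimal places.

sin δ = sin ε · sin L_s = sin 13.70° × sin 197.4° = -0.070824.
δ = arcsin(-0.070824) = -4.06°.

δ = -4.06°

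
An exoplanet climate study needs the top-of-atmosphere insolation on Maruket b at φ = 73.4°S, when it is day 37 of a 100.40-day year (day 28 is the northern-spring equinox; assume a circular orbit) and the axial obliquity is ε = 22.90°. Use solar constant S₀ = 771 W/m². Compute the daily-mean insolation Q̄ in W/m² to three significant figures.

Q̄ ≈ 10.1 W/m²

Solar longitude: λ_s = 360° × (37 − 28)/100.40 = 32.271°.
sin δ = sin 22.90° × sin 32.271° = 0.20776, so δ = +11.991°.
cos H₀ = −tan(-73.4°) tan(+11.991°) = 0.7125, H₀ = 0.7778 rad.
Bracket: H₀ sin φ sin δ + cos φ cos δ sin H₀ = 0.7778×-0.95832×0.20776 + 0.28569×0.97818×0.70170 = -0.154860 + 0.196094 = 0.041234.
Q̄ = (S₀/π) × [bracket] = (771/π) × 0.041234 = 10.12 W/m².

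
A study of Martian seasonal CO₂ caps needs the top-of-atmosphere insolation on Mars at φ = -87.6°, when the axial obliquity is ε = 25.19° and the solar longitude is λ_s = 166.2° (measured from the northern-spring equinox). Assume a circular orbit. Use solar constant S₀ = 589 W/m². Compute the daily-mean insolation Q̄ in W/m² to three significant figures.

Solar declination: sin δ = sin ε · sin λ_s = sin 25.19° × sin 166.2° = 0.10152, so δ = +5.827°.
cos H₀ = −tan(-87.6°) tan(+5.827°) = 2.4349 ≥ 1 ⇒ polar night, H₀ = 0 and Q̄ = 0.

Q̄ ≈ 0.00 W/m²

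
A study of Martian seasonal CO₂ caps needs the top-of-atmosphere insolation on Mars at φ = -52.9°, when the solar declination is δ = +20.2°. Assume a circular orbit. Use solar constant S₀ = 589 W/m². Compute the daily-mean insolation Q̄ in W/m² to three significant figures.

cos H₀ = −tan(-52.9°) tan(+20.200°) = 0.4865, H₀ = 1.0627 rad.
Bracket: H₀ sin φ sin δ + cos φ cos δ sin H₀ = 1.0627×-0.79758×0.34530 + 0.60321×0.93849×0.87369 = -0.292672 + 0.494602 = 0.201930.
Q̄ = (S₀/π) × [bracket] = (589/π) × 0.201930 = 37.86 W/m².

Q̄ ≈ 37.9 W/m²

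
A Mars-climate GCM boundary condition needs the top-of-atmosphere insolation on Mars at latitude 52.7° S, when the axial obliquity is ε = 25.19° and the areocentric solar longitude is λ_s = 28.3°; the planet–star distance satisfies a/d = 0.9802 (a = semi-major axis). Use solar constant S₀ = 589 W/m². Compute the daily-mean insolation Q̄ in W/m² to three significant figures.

Q̄ ≈ 65.4 W/m²

sin δ = sin 25.19° × sin 28.3° = 0.20178, so δ = +11.641°.
cos H₀ = −tan(-52.7°) tan(+11.641°) = 0.2704, H₀ = 1.2969 rad.
Bracket: H₀ sin φ sin δ + cos φ cos δ sin H₀ = 1.2969×-0.79547×0.20178 + 0.60599×0.97943×0.96274 = -0.208165 + 0.571410 = 0.363245.
Inverse-square distance factor (a/d)² = 0.9802² = 0.960792.
Q̄ = (S₀/π) × 0.960792 × [bracket] = (589/π) × 0.960792 × 0.363245 = 65.43 W/m².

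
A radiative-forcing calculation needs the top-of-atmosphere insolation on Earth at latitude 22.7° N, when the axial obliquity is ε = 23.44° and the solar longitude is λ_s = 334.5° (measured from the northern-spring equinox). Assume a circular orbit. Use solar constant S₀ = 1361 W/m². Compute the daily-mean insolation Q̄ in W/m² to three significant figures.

Q̄ ≈ 350 W/m²

Solar declination: sin δ = sin ε · sin λ_s = sin 23.44° × sin 334.5° = -0.17125, so δ = -9.861°.
cos H₀ = −tan(+22.7°) tan(-9.861°) = 0.0727, H₀ = 1.4980 rad.
Bracket: H₀ sin φ sin δ + cos φ cos δ sin H₀ = 1.4980×0.38591×-0.17125 + 0.92254×0.98523×0.99735 = -0.098998 + 0.906505 = 0.807507.
Q̄ = (S₀/π) × [bracket] = (1361/π) × 0.807507 = 349.8 W/m².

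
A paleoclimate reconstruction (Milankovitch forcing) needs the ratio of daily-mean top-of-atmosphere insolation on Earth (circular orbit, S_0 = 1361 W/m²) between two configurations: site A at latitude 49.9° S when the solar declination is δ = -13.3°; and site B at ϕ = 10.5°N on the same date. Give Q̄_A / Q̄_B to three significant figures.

— Configuration A (ϕ=-49.9°):
cos h₀ = −tan(-49.9°) tan(-13.300°) = -0.2807, h₀ = 1.8553 rad.
Bracket: h₀ sin ϕ sin δ + cos ϕ cos δ sin h₀ = 1.8553×-0.76492×-0.23005 + 0.64412×0.97318×0.95979 = 0.326477 + 0.601639 = 0.928116.
Q̄ = (S_0/π) × [bracket] = (1361/π) × 0.928116 = 402.08 W/m².
— Configuration B (ϕ=+10.5°):
cos h₀ = −tan(+10.5°) tan(-13.300°) = 0.0438, h₀ = 1.5270 rad.
Bracket: h₀ sin ϕ sin δ + cos ϕ cos δ sin h₀ = 1.5270×0.18224×-0.23005 + 0.98325×0.97318×0.99904 = -0.064018 + 0.955961 = 0.891943.
Q̄ = (S_0/π) × [bracket] = (1361/π) × 0.891943 = 386.41 W/m².
Ratio Q̄_A / Q̄_B = 402.08 / 386.41 = 1.041.

Q̄_A / Q̄_B ≈ 1.04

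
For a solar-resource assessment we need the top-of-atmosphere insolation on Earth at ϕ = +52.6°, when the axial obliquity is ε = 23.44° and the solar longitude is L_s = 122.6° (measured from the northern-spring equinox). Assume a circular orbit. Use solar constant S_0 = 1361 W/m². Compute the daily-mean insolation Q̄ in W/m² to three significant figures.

Q̄ ≈ 456 W/m²

Solar declination: sin δ = sin ε · sin L_s = sin 23.44° × sin 122.6° = 0.33512, so δ = +19.580°.
cos h₀ = −tan(+52.6°) tan(+19.580°) = -0.4652, h₀ = 2.0547 rad.
Bracket: h₀ sin ϕ sin δ + cos ϕ cos δ sin h₀ = 2.0547×0.79441×0.33512 + 0.60738×0.94218×0.88520 = 0.547008 + 0.506566 = 1.053574.
Q̄ = (S_0/π) × [bracket] = (1361/π) × 1.053574 = 456.4 W/m².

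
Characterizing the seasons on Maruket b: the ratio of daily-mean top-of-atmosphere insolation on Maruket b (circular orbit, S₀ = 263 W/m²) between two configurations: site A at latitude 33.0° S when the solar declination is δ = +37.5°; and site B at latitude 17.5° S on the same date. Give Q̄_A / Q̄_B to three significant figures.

Q̄_A / Q̄_B ≈ 0.466

— Configuration A (φ=-33.0°):
cos H₀ = −tan(-33.0°) tan(+37.500°) = 0.4983, H₀ = 1.0492 rad.
Bracket: H₀ sin φ sin δ + cos φ cos δ sin H₀ = 1.0492×-0.54464×0.60876 + 0.83867×0.79335×0.86700 = -0.347868 + 0.576866 = 0.228998.
Q̄ = (S₀/π) × [bracket] = (263/π) × 0.228998 = 19.171 W/m².
— Configuration B (φ=-17.5°):
cos H₀ = −tan(-17.5°) tan(+37.500°) = 0.2419, H₀ = 1.3264 rad.
Bracket: H₀ sin φ sin δ + cos φ cos δ sin H₀ = 1.3264×-0.30071×0.60876 + 0.95372×0.79335×0.97029 = -0.242811 + 0.734154 = 0.491343.
Q̄ = (S₀/π) × [bracket] = (263/π) × 0.491343 = 41.133 W/m².
Ratio Q̄_A / Q̄_B = 19.171 / 41.133 = 0.4661.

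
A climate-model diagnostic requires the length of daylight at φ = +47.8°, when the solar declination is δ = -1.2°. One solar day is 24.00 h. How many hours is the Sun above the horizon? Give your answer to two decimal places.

cos H₀ = −tan φ · tan δ = −tan(+47.8°) × tan(-1.200°) = 0.0231, so H₀ = 1.5477 rad = 88.68°.
Daylight = 2H₀/(2π) × 24.00 h = (1.5477/π) × 24.00 = 11.82 h.

11.82 h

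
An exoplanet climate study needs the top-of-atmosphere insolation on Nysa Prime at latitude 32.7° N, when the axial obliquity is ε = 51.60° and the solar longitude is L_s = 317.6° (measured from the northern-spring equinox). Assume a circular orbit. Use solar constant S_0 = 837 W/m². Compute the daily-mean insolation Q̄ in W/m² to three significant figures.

Solar declination: sin δ = sin ε · sin L_s = sin 51.60° × sin 317.6° = -0.52845, so δ = -31.901°.
cos h₀ = −tan(+32.7°) tan(-31.901°) = 0.3996, h₀ = 1.1597 rad.
Bracket: h₀ sin ϕ sin δ + cos ϕ cos δ sin h₀ = 1.1597×0.54024×-0.52845 + 0.84151×0.84897×0.91668 = -0.331083 + 0.654892 = 0.323809.
Q̄ = (S_0/π) × [bracket] = (837/π) × 0.323809 = 86.27 W/m².

Q̄ ≈ 86.3 W/m²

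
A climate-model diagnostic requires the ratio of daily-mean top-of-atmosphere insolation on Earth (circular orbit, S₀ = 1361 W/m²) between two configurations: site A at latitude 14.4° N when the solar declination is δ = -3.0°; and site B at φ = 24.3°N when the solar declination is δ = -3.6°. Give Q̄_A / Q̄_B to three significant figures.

— Configuration A (φ=+14.4°):
cos H₀ = −tan(+14.4°) tan(-3.000°) = 0.0135, H₀ = 1.5573 rad.
Bracket: H₀ sin φ sin δ + cos φ cos δ sin H₀ = 1.5573×0.24869×-0.05234 + 0.96858×0.99863×0.99991 = -0.020270 + 0.967166 = 0.946896.
Q̄ = (S₀/π) × [bracket] = (1361/π) × 0.946896 = 410.21 W/m².
— Configuration B (φ=+24.3°):
cos H₀ = −tan(+24.3°) tan(-3.600°) = 0.0284, H₀ = 1.5424 rad.
Bracket: H₀ sin φ sin δ + cos φ cos δ sin H₀ = 1.5424×0.41151×-0.06279 + 0.91140×0.99803×0.99960 = -0.039854 + 0.909241 = 0.869387.
Q̄ = (S₀/π) × [bracket] = (1361/π) × 0.869387 = 376.64 W/m².
Ratio Q̄_A / Q̄_B = 410.21 / 376.64 = 1.089.

Q̄_A / Q̄_B ≈ 1.09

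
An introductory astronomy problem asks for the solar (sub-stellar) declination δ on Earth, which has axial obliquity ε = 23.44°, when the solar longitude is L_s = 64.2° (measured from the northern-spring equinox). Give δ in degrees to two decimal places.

sin δ = sin ε · sin L_s = sin 23.44° × sin 64.2° = 0.358136.
δ = arcsin(0.358136) = +20.99°.

δ = +20.99°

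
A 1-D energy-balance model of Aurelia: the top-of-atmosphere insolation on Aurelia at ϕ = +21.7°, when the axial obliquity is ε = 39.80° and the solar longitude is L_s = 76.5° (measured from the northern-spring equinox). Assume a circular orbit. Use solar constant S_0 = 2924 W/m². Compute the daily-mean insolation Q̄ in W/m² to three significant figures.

Q̄ ≈ 1.05e+03 W/m²

Solar declination: sin δ = sin ε · sin L_s = sin 39.80° × sin 76.5° = 0.62242, so δ = +38.493°.
cos h₀ = −tan(+21.7°) tan(+38.493°) = -0.3165, h₀ = 1.8928 rad.
Bracket: h₀ sin ϕ sin δ + cos ϕ cos δ sin h₀ = 1.8928×0.36975×0.62242 + 0.92913×0.78268×0.94860 = 0.435609 + 0.689833 = 1.125442.
Q̄ = (S_0/π) × [bracket] = (2924/π) × 1.125442 = 1047 W/m².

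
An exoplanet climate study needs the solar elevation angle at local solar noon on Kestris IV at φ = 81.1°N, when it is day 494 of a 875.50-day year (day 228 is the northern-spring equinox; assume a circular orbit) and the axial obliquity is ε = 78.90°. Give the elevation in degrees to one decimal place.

Solar longitude: λ_s = 360° × (494 − 228)/875.50 = 109.377°.
sin δ = sin 78.90° × sin 109.377° = 0.92571, so δ = +67.775°.
At local noon the hour angle is zero, so the zenith angle equals |φ − δ| = |+81.1° − (+67.775°)| = 13.325°.
Elevation = 90° − 13.325° = 76.7°.

76.7°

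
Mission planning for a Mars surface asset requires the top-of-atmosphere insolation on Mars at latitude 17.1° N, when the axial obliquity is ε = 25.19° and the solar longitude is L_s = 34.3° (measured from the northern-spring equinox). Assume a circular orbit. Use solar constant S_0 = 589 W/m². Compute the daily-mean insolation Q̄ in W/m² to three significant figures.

Q̄ ≈ 195 W/m²

Solar declination: sin δ = sin ε · sin L_s = sin 25.19° × sin 34.3° = 0.23985, so δ = +13.878°.
cos h₀ = −tan(+17.1°) tan(+13.878°) = -0.0760, h₀ = 1.6469 rad.
Bracket: h₀ sin ϕ sin δ + cos ϕ cos δ sin h₀ = 1.6469×0.29404×0.23985 + 0.95579×0.97081×0.99711 = 0.116148 + 0.925209 = 1.041357.
Q̄ = (S_0/π) × [bracket] = (589/π) × 1.041357 = 195.2 W/m².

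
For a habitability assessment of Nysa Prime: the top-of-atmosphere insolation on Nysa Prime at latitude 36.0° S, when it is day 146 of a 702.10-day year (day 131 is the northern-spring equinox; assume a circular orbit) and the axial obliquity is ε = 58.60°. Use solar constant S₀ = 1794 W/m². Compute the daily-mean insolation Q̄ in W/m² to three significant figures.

Q̄ ≈ 400 W/m²

Solar longitude: λ_s = 360° × (146 − 131)/702.10 = 7.691°.
sin δ = sin 58.60° × sin 7.691° = 0.11423, so δ = +6.559°.
cos H₀ = −tan(-36.0°) tan(+6.559°) = 0.0835, H₀ = 1.4872 rad.
Bracket: H₀ sin φ sin δ + cos φ cos δ sin H₀ = 1.4872×-0.58779×0.11423 + 0.80902×0.99345×0.99650 = -0.099855 + 0.800908 = 0.701053.
Q̄ = (S₀/π) × [bracket] = (1794/π) × 0.701053 = 400.3 W/m².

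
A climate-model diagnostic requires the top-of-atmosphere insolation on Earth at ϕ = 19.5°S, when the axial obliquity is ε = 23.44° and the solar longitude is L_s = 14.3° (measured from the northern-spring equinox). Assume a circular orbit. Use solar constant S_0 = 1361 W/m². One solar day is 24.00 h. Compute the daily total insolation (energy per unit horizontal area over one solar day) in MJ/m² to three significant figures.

33.2 MJ/m²

Solar declination: sin δ = sin ε · sin L_s = sin 23.44° × sin 14.3° = 0.09825, so δ = +5.639°.
cos h₀ = −tan(-19.5°) tan(+5.639°) = 0.0350, h₀ = 1.5358 rad.
Bracket: h₀ sin ϕ sin δ + cos ϕ cos δ sin h₀ = 1.5358×-0.33381×0.09825 + 0.94264×0.99516×0.99939 = -0.050369 + 0.937505 = 0.887136.
Q̄ = (S_0/π) × [bracket] = (1361/π) × 0.887136 = 384.32 W/m².
Daily total = Q̄ × 24.00 h × 3600 s/h = 384.32 × 24.00 × 3600 / 10⁶ = 33.21 MJ/m².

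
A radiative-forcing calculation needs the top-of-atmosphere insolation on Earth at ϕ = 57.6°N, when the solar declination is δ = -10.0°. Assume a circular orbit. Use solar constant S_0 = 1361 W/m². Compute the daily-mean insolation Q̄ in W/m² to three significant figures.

Q̄ ≈ 138 W/m²

cos h₀ = −tan(+57.6°) tan(-10.000°) = 0.2778, h₀ = 1.2892 rad.
Bracket: h₀ sin ϕ sin δ + cos ϕ cos δ sin h₀ = 1.2892×0.84433×-0.17365 + 0.53583×0.98481×0.96063 = -0.189020 + 0.506916 = 0.317896.
Q̄ = (S_0/π) × [bracket] = (1361/π) × 0.317896 = 137.7 W/m².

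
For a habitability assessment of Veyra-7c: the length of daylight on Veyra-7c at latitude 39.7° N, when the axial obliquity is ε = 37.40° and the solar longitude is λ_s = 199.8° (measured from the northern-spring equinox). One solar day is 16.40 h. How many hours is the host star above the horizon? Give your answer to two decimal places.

7.28 h

Solar declination: sin δ = sin ε · sin λ_s = sin 37.40° × sin 199.8° = -0.20574, so δ = -11.873°.
cos H₀ = −tan φ · tan δ = −tan(+39.7°) × tan(-11.873°) = 0.1745, so H₀ = 1.3954 rad = 79.95°.
Daylight = 2H₀/(2π) × 16.40 h = (1.3954/π) × 16.40 = 7.28 h.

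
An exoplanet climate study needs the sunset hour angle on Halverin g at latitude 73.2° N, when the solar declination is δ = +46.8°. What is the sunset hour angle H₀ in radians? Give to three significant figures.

Sunrise equation: cos H₀ = −tan φ · tan δ = -3.5271 ≤ −1, so the host star never sets (polar day) and H₀ = π.

H₀ = 3.14 rad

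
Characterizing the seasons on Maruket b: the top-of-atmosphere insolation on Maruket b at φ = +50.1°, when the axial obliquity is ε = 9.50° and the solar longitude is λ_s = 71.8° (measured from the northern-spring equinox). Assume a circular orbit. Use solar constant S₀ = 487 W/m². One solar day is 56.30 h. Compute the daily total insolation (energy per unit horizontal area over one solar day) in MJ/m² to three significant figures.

26.2 MJ/m²

Solar declination: sin δ = sin ε · sin λ_s = sin 9.50° × sin 71.8° = 0.15679, so δ = +9.021°.
cos H₀ = −tan(+50.1°) tan(+9.021°) = -0.1899, H₀ = 1.7618 rad.
Bracket: H₀ sin φ sin δ + cos φ cos δ sin H₀ = 1.7618×0.76717×0.15679 + 0.64145×0.98763×0.98181 = 0.211917 + 0.621992 = 0.833909.
Q̄ = (S₀/π) × [bracket] = (487/π) × 0.833909 = 129.27 W/m².
Daily total = Q̄ × 56.30 h × 3600 s/h = 129.27 × 56.30 × 3600 / 10⁶ = 26.20 MJ/m².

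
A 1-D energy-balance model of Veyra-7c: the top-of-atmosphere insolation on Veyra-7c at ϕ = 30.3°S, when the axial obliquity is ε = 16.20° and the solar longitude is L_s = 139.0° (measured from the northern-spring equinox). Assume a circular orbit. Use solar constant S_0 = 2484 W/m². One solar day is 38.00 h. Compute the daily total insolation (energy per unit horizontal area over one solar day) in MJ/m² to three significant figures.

Solar declination: sin δ = sin ε · sin L_s = sin 16.20° × sin 139.0° = 0.18303, so δ = +10.547°.
cos h₀ = −tan(-30.3°) tan(+10.547°) = 0.1088, h₀ = 1.4618 rad.
Bracket: h₀ sin ϕ sin δ + cos ϕ cos δ sin h₀ = 1.4618×-0.50453×0.18303 + 0.86340×0.98311×0.99406 = -0.134989 + 0.843775 = 0.708786.
Q̄ = (S_0/π) × [bracket] = (2484/π) × 0.708786 = 560.42 W/m².
Daily total = Q̄ × 38.00 h × 3600 s/h = 560.42 × 38.00 × 3600 / 10⁶ = 76.67 MJ/m².

76.7 MJ/m²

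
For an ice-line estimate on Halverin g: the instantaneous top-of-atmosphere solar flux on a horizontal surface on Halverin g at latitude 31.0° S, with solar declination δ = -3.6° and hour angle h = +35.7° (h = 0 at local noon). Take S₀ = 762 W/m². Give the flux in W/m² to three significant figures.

cos θ_z = sin φ sin δ + cos φ cos δ cos h = 0.032340 + 0.694718 = 0.727058.
Flux = S₀ · cos θ_z = 762 × 0.727058 = 554.0 W/m².

554 W/m²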